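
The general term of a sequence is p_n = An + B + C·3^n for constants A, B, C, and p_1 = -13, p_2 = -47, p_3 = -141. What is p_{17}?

Write the equations: A + B + 3C = -13; 2A + B + 9C = -47; 3A + B + 27C = -141.
Subtracting the first from the second: A + 6C = -34.
Subtracting the second from the third: A + 18C = -94.
Solving: C = -5, A = -4, then B = 6.
Hence p_{17} = -4·17 + 6 + (-5)·129140163 = -645700877.

-645700877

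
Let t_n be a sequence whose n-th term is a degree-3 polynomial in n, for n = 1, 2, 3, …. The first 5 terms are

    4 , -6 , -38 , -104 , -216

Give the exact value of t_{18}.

-11318

1st diffs: -10, -32, -66, -112.
2nd diffs: -22, -34, -46.
3rd diffs: -12, -12 (constant).
So t_n = -2n^3 + n^2 + n + 4.
Evaluating at n = 18 gives t_{18} = -11318.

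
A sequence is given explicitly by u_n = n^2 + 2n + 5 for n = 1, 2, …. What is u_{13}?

u_{13} = 1·13^2 + 2·13 + 5 = 200.

200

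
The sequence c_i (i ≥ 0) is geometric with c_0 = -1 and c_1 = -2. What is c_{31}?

-2147483648

Common ratio r = 2.
c_i = (-1)·2^(i-0).
c_{31} = (-1)·2^31 = -2147483648.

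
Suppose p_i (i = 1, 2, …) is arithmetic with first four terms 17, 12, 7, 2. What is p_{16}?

-58

Common difference d = -5.
p_i = 17 + (i - 1)·(-5).
p_{16} = 17 + 15·(-5) = -58.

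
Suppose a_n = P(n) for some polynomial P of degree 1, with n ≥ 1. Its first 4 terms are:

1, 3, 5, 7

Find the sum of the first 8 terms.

64

1st diffs: 2, 2, 2 (constant).
So a_n = 2n - 1.
Continuing: 9, 11, 13, 15.
Summing n = 1..8 (8 terms) gives 64.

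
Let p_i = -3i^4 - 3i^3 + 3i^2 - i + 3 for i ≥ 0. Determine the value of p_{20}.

-502817

p_{20} = -3·20^4 - 3·20^3 + 3·20^2 - 1·20 + 3 = -502817.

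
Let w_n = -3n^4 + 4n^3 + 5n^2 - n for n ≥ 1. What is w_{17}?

w_{17} = -3·17^4 + 4·17^3 + 5·17^2 - 1·17 = -229483.

-229483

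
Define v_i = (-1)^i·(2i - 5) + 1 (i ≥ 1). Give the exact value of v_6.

8

(-1)^6 = 1; 2i - 5 at i=6 is 7; so v_6 = 8.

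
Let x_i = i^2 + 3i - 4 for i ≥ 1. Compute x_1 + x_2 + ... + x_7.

Over i = 1..7: Σi = 28, Σi² = 140.
Total = (1)·140 + (3)·28 + (-4)·7 = 196.

196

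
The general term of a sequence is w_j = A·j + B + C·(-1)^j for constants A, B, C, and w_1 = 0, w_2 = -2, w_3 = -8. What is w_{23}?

Plug in j = 1, 2, 3: A + B - C = 0; 2A + B + C = -2; 3A + B - C = -8.
Subtracting the first from the second: A + 2C = -2.
Subtracting the second from the third: A - 2C = -6.
Solving: C = 1, A = -4, then B = 5.
Hence w_{23} = -4·23 + 5 + 1·(-1) = -88.

-88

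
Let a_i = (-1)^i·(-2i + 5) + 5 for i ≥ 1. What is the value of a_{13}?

(-1)^13 = -1; -2i + 5 at i=13 is -21; so a_{13} = 26.

26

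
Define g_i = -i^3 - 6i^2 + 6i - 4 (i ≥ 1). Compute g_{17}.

-6549

g_{17} = -1·17^3 - 6·17^2 + 6·17 - 4 = -6549.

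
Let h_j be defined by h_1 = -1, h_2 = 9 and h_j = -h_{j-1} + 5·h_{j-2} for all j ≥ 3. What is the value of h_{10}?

24479

Iterate the recurrence:
h_3 = -14  h_4 = 59  h_5 = -129  h_6 = 424  h_7 = -1069  h_8 = 3189  h_9 = -8534  h_{10} = 24479.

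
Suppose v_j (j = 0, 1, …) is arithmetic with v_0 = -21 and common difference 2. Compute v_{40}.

v_j = -21 + (j - 0)·2.
v_{40} = -21 + 40·2 = 59.

59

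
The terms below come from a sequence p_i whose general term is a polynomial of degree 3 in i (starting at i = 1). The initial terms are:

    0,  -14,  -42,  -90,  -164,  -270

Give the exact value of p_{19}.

-7290

1st diffs: -14, -28, -48, -74, -106.
2nd diffs: -14, -20, -26, -32.
3rd diffs: -6, -6, -6 (constant).
Newton forward-difference form: p_i = (-14)·C(i-1,1) + (-14)·C(i-1,2) + (-6)·C(i-1,3).
At i = 19: i-1 = 18, so p_{19} = -252 - 2142 - 4896 = -7290.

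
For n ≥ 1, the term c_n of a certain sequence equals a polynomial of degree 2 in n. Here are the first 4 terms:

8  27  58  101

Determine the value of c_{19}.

1st diffs: 19, 31, 43.
2nd diffs: 12, 12 (constant).
So c_n = 6n^2 + n + 1.
Evaluating at n = 19 gives c_{19} = 2186.

2186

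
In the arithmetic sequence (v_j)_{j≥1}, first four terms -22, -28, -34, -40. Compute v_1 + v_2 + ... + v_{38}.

Common difference d = -6.
v_j = -22 + (j - 1)·(-6).
v_{38} = -244; S = 38·(-22 + (-244))/2 = -5054.

-5054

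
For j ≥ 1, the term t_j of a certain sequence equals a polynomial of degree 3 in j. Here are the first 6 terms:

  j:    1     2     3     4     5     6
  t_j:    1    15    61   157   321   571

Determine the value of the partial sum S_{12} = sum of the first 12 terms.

1st diffs: 14, 46, 96, 164, 250.
2nd diffs: 32, 50, 68, 86.
3rd diffs: 18, 18, 18 (constant).
Newton forward-difference form: t_j = 1 + 14·C(j-1,1) + 32·C(j-1,2) + 18·C(j-1,3).
Continuing: …, 925, 1401, 2017, 2791, …, t_{12} = 4885.
Summing j = 1..12 (12 terms) gives 16886.

16886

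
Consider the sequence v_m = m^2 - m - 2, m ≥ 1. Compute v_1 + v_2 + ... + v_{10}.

310

Over m = 1..10: Σm = 55, Σm² = 385.
Total = (1)·385 + (-1)·55 + (-2)·10 = 310.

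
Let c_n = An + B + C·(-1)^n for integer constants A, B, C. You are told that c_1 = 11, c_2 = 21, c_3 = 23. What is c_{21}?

Write the equations: A + B - C = 11; 2A + B + C = 21; 3A + B - C = 23.
Subtracting the first from the second: A + 2C = 10.
Subtracting the second from the third: A - 2C = 2.
Solving: C = 2, A = 6, then B = 7.
So c_n = 6·n + 7 + 2·(-1)^n; at n=21 this is 131.

131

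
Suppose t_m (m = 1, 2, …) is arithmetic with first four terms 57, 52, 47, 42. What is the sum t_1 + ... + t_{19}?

228

Common difference d = -5.
t_m = 57 + (m - 1)·(-5).
t_{19} = -33; S = 19·(57 + (-33))/2 = 228.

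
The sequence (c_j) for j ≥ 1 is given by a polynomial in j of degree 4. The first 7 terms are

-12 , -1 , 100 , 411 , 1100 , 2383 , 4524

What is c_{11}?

1st diffs: 11, 101, 311, 689, 1283, 2141.
2nd diffs: 90, 210, 378, 594, 858.
3rd diffs: 120, 168, 216, 264.
4th diffs: 48, 48, 48 (constant).
Newton forward-difference form: c_j = -12 + 11·C(j-1,1) + 90·C(j-1,2) + 120·C(j-1,3) + 48·C(j-1,4).
At j = 11: j-1 = 10, so c_{11} = -12 + 110 + 4050 + 14400 + 10080 = 28628.

28628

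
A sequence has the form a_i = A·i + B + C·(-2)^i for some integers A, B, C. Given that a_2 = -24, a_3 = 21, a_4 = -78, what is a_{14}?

-65580

Plug in i = 2, 3, 4: 2A + B + 4C = -24; 3A + B - 8C = 21; 4A + B + 16C = -78.
Subtracting the first from the second: A - 12C = 45.
Subtracting the second from the third: A + 24C = -99.
Solving: C = -4, A = -3, then B = -2.
Therefore a_{14} = -42 + (-2) + (-4)·16384 = -65580.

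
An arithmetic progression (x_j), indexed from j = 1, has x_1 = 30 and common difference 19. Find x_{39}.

752

x_j = 30 + (j - 1)·19.
x_{39} = 30 + 38·19 = 752.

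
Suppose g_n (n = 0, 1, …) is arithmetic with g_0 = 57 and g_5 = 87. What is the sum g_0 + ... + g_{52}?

Common difference d = (87 - 57) / (5 - 0) = 6.
g_n = 57 + (n - 0)·6.
g_{52} = 369; S = 53·(57 + 369)/2 = 11289.

11289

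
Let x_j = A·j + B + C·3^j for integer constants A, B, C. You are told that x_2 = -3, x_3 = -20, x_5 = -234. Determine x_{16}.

At j = 2, 3, 5: 2A + B + 9C = -3; 3A + B + 27C = -20; 5A + B + 243C = -234.
Subtracting the first from the second: A + 18C = -17.
Subtracting the second from the third: 2A + 216C = -214.
Solving: C = -1, A = 1, then B = 4.
Hence x_{16} = 1·16 + 4 + (-1)·43046721 = -43046701.

-43046701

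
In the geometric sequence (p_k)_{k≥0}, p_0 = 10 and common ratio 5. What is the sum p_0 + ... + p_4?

7810

p_k = 10·5^(k-0).
S = 10·(5^5 - 1)/(5 - 1) = 10·(3125 - 1)/(4) = 7810.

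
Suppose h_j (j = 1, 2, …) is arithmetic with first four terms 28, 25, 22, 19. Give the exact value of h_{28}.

Common difference d = -3.
h_j = 28 + (j - 1)·(-3).
h_{28} = 28 + 27·(-3) = -53.

-53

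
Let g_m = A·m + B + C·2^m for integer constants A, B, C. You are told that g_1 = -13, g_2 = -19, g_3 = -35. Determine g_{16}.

-327623

Write the equations: A + B + 2C = -13; 2A + B + 4C = -19; 3A + B + 8C = -35.
Subtracting the first from the second: A + 2C = -6.
Subtracting the second from the third: A + 4C = -16.
Solving: C = -5, A = 4, then B = -7.
Hence g_{16} = 4·16 + (-7) + (-5)·65536 = -327623.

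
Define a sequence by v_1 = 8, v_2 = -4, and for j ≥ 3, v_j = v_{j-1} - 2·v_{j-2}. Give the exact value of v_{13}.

-548

Iterate the recurrence:
v_3 = -20; v_4 = -12; v_5 = 28; …; v_{10} = 116; v_{11} = 316; v_{12} = 84; v_{13} = -548.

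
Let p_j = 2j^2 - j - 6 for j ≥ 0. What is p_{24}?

1122

p_{24} = 2·24^2 - 1·24 - 6 = 1122.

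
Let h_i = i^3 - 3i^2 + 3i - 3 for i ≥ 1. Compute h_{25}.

13822

h_{25} = 1·25^3 - 3·25^2 + 3·25 - 3 = 13822.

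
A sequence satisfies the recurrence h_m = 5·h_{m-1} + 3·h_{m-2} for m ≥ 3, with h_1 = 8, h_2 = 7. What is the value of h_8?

h_3 = 59  h_4 = 316  h_5 = 1757  h_6 = 9733  h_7 = 53936  h_8 = 298879.

298879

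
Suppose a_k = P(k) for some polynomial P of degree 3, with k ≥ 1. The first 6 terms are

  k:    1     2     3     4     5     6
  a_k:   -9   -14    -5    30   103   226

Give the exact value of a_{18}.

9970

1st diffs: -5, 9, 35, 73, 123.
2nd diffs: 14, 26, 38, 50.
3rd diffs: 12, 12, 12 (constant).
Newton forward-difference form: a_k = -9 + (-5)·C(k-1,1) + 14·C(k-1,2) + 12·C(k-1,3).
At k = 18: k-1 = 17, so a_{18} = -9 - 85 + 1904 + 8160 = 9970.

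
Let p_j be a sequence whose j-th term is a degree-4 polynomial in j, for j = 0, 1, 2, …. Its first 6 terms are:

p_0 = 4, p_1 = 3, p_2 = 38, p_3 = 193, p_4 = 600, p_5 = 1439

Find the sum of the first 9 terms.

19656

1st diffs: -1, 35, 155, 407, 839.
2nd diffs: 36, 120, 252, 432.
3rd diffs: 84, 132, 180.
4th diffs: 48, 48 (constant).
Newton forward-difference form: p_j = 4 + (-1)·C(j,1) + 36·C(j,2) + 84·C(j,3) + 48·C(j,4).
Continuing: 2938, 5373, 9068.
Summing j = 0..8 (9 terms) gives 19656.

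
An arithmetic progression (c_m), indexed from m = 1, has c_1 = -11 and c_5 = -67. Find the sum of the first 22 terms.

-3476

Common difference d = (-67 - (-11)) / (5 - 1) = -14.
c_m = -11 + (m - 1)·(-14).
c_{22} = -305; S = 22·(-11 + (-305))/2 = -3476.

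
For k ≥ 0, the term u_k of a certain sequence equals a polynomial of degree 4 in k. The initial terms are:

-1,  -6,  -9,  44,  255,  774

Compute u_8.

6399

1st diffs: -5, -3, 53, 211, 519.
2nd diffs: 2, 56, 158, 308.
3rd diffs: 54, 102, 150.
4th diffs: 48, 48 (constant).
So u_k = 2k^4 - 3k^3 - 4k^2 - 1.
Evaluating at k = 8 gives u_8 = 6399.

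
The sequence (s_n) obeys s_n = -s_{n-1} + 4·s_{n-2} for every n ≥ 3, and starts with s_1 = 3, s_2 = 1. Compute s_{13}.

71763

Iterate the recurrence:
s_3 = 11, s_4 = -7, s_5 = 51, …, s_{10} = -4127, s_{11} = 11051, s_{12} = -27559, s_{13} = 71763.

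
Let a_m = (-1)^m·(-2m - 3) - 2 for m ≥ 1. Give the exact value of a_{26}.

-57

(-1)^26 = 1; -2m - 3 at m=26 is -55; so a_{26} = -57.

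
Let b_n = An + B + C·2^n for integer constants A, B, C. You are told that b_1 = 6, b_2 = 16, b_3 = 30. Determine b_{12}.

8260

The three given values yield: A + B + 2C = 6; 2A + B + 4C = 16; 3A + B + 8C = 30.
Subtracting the first from the second: A + 2C = 10.
Subtracting the second from the third: A + 4C = 14.
Solving: C = 2, A = 6, then B = -4.
Hence b_{12} = 6·12 + (-4) + 2·4096 = 8260.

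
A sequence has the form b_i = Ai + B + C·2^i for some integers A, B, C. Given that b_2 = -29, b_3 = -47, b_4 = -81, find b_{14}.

-65573

At i = 2, 3, 4: 2A + B + 4C = -29; 3A + B + 8C = -47; 4A + B + 16C = -81.
Subtracting the first from the second: A + 4C = -18.
Subtracting the second from the third: A + 8C = -34.
Solving: C = -4, A = -2, then B = -9.
So b_i = -2·i + (-9) + (-4)·2^i; at i=14 this is -65573.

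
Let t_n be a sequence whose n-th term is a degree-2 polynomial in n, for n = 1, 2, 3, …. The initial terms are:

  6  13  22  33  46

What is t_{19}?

438

1st diffs: 7, 9, 11, 13.
2nd diffs: 2, 2, 2 (constant).
Newton forward-difference form: t_n = 6 + 7·C(n-1,1) + 2·C(n-1,2).
At n = 19: n-1 = 18, so t_{19} = 6 + 126 + 306 = 438.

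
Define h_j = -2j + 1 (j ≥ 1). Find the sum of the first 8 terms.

Over j = 1..8: Σj = 36.
Total = (-2)·36 + (1)·8 = -64.

-64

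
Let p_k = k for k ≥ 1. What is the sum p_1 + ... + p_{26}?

351

Over k = 1..26: Σk = 351.
Total = (1)·351 = 351.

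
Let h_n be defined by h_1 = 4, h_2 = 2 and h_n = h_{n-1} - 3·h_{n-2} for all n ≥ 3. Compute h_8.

-166

Iterate the recurrence:
h_3 = -10, h_4 = -16, h_5 = 14, h_6 = 62, h_7 = 20, h_8 = -166.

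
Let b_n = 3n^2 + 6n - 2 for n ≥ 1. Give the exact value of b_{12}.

b_{12} = 3·12^2 + 6·12 - 2 = 502.

502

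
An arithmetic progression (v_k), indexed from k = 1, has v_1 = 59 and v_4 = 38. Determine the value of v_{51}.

-291

Common difference d = (38 - 59) / (4 - 1) = -7.
v_k = 59 + (k - 1)·(-7).
v_{51} = 59 + 50·(-7) = -291.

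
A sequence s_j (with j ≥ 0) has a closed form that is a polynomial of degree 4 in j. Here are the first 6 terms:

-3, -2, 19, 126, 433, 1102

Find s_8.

7621

1st diffs: 1, 21, 107, 307, 669.
2nd diffs: 20, 86, 200, 362.
3rd diffs: 66, 114, 162.
4th diffs: 48, 48 (constant).
Newton forward-difference form: s_j = -3 + 1·C(j,1) + 20·C(j,2) + 66·C(j,3) + 48·C(j,4).
At j = 8: j = 8, so s_8 = -3 + 8 + 560 + 3696 + 3360 = 7621.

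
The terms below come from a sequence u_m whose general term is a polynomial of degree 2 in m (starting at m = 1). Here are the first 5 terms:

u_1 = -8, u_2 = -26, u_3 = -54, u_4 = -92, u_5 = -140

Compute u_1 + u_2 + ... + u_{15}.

1st diffs: -18, -28, -38, -48.
2nd diffs: -10, -10, -10 (constant).
Newton forward-difference form: u_m = -8 + (-18)·C(m-1,1) + (-10)·C(m-1,2).
Continuing: …, -198, -266, -344, -432, …, u_{15} = -1170.
Summing m = 1..15 (15 terms) gives -6560.

-6560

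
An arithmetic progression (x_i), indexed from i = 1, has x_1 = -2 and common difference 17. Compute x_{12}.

x_i = -2 + (i - 1)·17.
x_{12} = -2 + 11·17 = 185.

185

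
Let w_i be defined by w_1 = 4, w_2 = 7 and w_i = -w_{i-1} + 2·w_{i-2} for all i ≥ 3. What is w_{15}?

-16379

Compute successive terms:
w_3 = 1; w_4 = 13; w_5 = -11; …; w_{12} = 2053; w_{13} = -4091; w_{14} = 8197; w_{15} = -16379.
(Characteristic roots are 1 and -2.)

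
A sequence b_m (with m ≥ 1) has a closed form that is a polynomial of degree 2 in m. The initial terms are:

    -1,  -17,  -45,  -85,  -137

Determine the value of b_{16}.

1st diffs: -16, -28, -40, -52.
2nd diffs: -12, -12, -12 (constant).
So b_m = -6m^2 + 2m + 3.
Evaluating at m = 16 gives b_{16} = -1501.

-1501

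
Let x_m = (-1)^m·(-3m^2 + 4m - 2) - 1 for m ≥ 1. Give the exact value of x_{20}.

-1123

(-1)^20 = 1; -3m^2 + 4m - 2 at m=20 is -1122; so x_{20} = -1123.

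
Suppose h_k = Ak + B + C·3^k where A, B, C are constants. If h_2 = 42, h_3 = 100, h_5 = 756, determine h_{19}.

Plug in k = 2, 3, 5: 2A + B + 9C = 42; 3A + B + 27C = 100; 5A + B + 243C = 756.
Subtracting the first from the second: A + 18C = 58.
Subtracting the second from the third: 2A + 216C = 656.
Solving: C = 3, A = 4, then B = 7.
So h_k = 4·k + 7 + 3·3^k; at k=19 this is 3486784484.

3486784484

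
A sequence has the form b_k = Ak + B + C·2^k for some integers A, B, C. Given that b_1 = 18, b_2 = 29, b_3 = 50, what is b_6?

At k = 1, 2, 3: A + B + 2C = 18; 2A + B + 4C = 29; 3A + B + 8C = 50.
Subtracting the first from the second: A + 2C = 11.
Subtracting the second from the third: A + 4C = 21.
Solving: C = 5, A = 1, then B = 7.
Hence b_6 = 1·6 + 7 + 5·64 = 333.

333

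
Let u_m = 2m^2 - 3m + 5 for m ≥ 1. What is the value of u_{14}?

u_{14} = 2·14^2 - 3·14 + 5 = 355.

355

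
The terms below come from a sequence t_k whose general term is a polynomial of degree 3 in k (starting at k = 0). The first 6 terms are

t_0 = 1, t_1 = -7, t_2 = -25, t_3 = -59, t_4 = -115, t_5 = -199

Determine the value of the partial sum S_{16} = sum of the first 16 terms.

-17464

1st diffs: -8, -18, -34, -56, -84.
2nd diffs: -10, -16, -22, -28.
3rd diffs: -6, -6, -6 (constant).
Newton forward-difference form: t_k = 1 + (-8)·C(k,1) + (-10)·C(k,2) + (-6)·C(k,3).
Continuing: …, -317, -475, -679, -935, …, t_{15} = -3899.
Summing k = 0..15 (16 terms) gives -17464.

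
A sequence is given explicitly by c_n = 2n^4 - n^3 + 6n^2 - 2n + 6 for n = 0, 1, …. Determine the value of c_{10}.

19586

c_{10} = 2·10^4 - 1·10^3 + 6·10^2 - 2·10 + 6 = 19586.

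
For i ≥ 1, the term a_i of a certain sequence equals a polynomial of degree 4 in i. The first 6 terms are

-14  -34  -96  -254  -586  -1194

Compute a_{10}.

-9266

1st diffs: -20, -62, -158, -332, -608.
2nd diffs: -42, -96, -174, -276.
3rd diffs: -54, -78, -102.
4th diffs: -24, -24 (constant).
So a_i = -i^4 + i^3 - 2i^2 - 6i - 6.
Evaluating at i = 10 gives a_{10} = -9266.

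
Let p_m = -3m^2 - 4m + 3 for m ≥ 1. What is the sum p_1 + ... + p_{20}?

-9390

Over m = 1..20: Σm = 210, Σm² = 2870.
Total = (-3)·2870 + (-4)·210 + (3)·20 = -9390.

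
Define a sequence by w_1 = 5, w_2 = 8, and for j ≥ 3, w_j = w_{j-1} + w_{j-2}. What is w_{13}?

1597

Compute successive terms:
w_3 = 13; w_4 = 21; w_5 = 34; …; w_{10} = 377; w_{11} = 610; w_{12} = 987; w_{13} = 1597.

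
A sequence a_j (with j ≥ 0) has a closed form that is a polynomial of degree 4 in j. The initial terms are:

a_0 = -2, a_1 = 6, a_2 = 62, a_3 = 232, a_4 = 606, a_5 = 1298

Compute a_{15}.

67948

1st diffs: 8, 56, 170, 374, 692.
2nd diffs: 48, 114, 204, 318.
3rd diffs: 66, 90, 114.
4th diffs: 24, 24 (constant).
So a_j = j^4 + 5j^3 + 2j^2 - 2.
Evaluating at j = 15 gives a_{15} = 67948.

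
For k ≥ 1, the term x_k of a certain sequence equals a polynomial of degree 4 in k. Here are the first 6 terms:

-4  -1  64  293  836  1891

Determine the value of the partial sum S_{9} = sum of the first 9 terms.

1st diffs: 3, 65, 229, 543, 1055.
2nd diffs: 62, 164, 314, 512.
3rd diffs: 102, 150, 198.
4th diffs: 48, 48 (constant).
So x_k = 2k^4 - 3k^3 - k^2 - 3k + 1.
Continuing: 3704, 6569, 10828.
Summing k = 1..9 (9 terms) gives 24180.

24180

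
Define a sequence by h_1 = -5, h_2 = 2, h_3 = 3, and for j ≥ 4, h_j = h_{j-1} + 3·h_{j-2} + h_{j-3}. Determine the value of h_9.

451

Compute successive terms:
h_4 = 4;  h_5 = 15;  h_6 = 30;  h_7 = 79;  h_8 = 184;  h_9 = 451.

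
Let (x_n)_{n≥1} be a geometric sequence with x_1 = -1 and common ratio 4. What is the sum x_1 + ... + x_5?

-341

x_n = (-1)·4^(n-1).
S = (-1)·(4^5 - 1)/(4 - 1) = (-1)·(1024 - 1)/(3) = -341.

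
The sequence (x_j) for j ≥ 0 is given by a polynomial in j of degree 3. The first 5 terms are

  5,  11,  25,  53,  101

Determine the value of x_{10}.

1st diffs: 6, 14, 28, 48.
2nd diffs: 8, 14, 20.
3rd diffs: 6, 6 (constant).
So x_j = j^3 + j^2 + 4j + 5.
Evaluating at j = 10 gives x_{10} = 1145.

1145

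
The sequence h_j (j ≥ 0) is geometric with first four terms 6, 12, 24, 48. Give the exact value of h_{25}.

Common ratio r = 2.
h_j = 6·2^(j-0).
h_{25} = 6·2^25 = 201326592.

201326592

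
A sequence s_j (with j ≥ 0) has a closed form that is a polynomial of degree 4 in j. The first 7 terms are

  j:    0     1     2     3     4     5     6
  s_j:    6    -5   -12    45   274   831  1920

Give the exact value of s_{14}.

70104

1st diffs: -11, -7, 57, 229, 557, 1089.
2nd diffs: 4, 64, 172, 328, 532.
3rd diffs: 60, 108, 156, 204.
4th diffs: 48, 48, 48 (constant).
Newton forward-difference form: s_j = 6 + (-11)·C(j,1) + 4·C(j,2) + 60·C(j,3) + 48·C(j,4).
At j = 14: j = 14, so s_{14} = 6 - 154 + 364 + 21840 + 48048 = 70104.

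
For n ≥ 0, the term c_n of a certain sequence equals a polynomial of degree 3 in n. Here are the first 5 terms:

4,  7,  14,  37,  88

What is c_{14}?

1st diffs: 3, 7, 23, 51.
2nd diffs: 4, 16, 28.
3rd diffs: 12, 12 (constant).
So c_n = 2n^3 - 4n^2 + 5n + 4.
Evaluating at n = 14 gives c_{14} = 4778.

4778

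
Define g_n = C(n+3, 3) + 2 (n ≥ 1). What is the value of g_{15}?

C(18, 3) = 816, so g_{15} = 818.

818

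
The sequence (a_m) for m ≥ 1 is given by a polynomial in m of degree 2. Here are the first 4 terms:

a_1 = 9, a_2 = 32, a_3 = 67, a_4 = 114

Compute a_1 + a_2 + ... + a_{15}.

1st diffs: 23, 35, 47.
2nd diffs: 12, 12 (constant).
So a_m = 6m^2 + 5m - 2.
Continuing: …, 173, 244, 327, 422, …, a_{15} = 1423.
Summing m = 1..15 (15 terms) gives 8010.

8010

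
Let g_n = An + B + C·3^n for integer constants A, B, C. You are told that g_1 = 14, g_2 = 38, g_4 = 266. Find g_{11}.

Plug in n = 1, 2, 4: A + B + 3C = 14; 2A + B + 9C = 38; 4A + B + 81C = 266.
Subtracting the first from the second: A + 6C = 24.
Subtracting the second from the third: 2A + 72C = 228.
Solving: C = 3, A = 6, then B = -1.
Hence g_{11} = 6·11 + (-1) + 3·177147 = 531506.

531506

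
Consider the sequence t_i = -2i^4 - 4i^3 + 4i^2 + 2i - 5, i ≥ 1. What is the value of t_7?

-5969

t_7 = -2·7^4 - 4·7^3 + 4·7^2 + 2·7 - 5 = -5969.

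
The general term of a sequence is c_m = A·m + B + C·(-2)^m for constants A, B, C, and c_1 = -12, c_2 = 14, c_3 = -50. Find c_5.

At m = 1, 2, 3: A + B - 2C = -12; 2A + B + 4C = 14; 3A + B - 8C = -50.
Subtracting the first from the second: A + 6C = 26.
Subtracting the second from the third: A - 12C = -64.
Solving: C = 5, A = -4, then B = 2.
So c_m = -4·m + 2 + 5·(-2)^m; at m=5 this is -178.

-178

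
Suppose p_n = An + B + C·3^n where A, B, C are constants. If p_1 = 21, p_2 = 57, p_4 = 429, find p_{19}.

5811307449

At n = 1, 2, 4: A + B + 3C = 21; 2A + B + 9C = 57; 4A + B + 81C = 429.
Subtracting the first from the second: A + 6C = 36.
Subtracting the second from the third: 2A + 72C = 372.
Solving: C = 5, A = 6, then B = 0.
Hence p_{19} = 6·19 + 0 + 5·1162261467 = 5811307449.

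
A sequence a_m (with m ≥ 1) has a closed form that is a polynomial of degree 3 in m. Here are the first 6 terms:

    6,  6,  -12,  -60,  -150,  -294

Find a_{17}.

1st diffs: 0, -18, -48, -90, -144.
2nd diffs: -18, -30, -42, -54.
3rd diffs: -12, -12, -12 (constant).
Newton forward-difference form: a_m = 6 + (-18)·C(m-1,2) + (-12)·C(m-1,3).
At m = 17: m-1 = 16, so a_{17} = 6 - 2160 - 6720 = -8874.

-8874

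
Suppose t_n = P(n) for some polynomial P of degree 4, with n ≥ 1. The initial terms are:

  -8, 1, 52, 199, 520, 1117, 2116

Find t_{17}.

1st diffs: 9, 51, 147, 321, 597, 999.
2nd diffs: 42, 96, 174, 276, 402.
3rd diffs: 54, 78, 102, 126.
4th diffs: 24, 24, 24 (constant).
Newton forward-difference form: t_n = -8 + 9·C(n-1,1) + 42·C(n-1,2) + 54·C(n-1,3) + 24·C(n-1,4).
At n = 17: n-1 = 16, so t_{17} = -8 + 144 + 5040 + 30240 + 43680 = 79096.

79096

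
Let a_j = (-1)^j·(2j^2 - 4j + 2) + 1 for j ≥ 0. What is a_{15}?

(-1)^15 = -1; 2j^2 - 4j + 2 at j=15 is 392; so a_{15} = -391.

-391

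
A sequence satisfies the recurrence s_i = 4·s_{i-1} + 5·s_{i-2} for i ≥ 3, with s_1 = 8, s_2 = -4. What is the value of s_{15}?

4069010424

Compute successive terms:
s_3 = 24; s_4 = 76; s_5 = 424; …; s_{12} = 32552076; s_{13} = 162760424; s_{14} = 813802076; s_{15} = 4069010424.
(Characteristic roots are 5 and -1.)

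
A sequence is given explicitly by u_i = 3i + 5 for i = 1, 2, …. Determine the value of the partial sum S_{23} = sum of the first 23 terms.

Over i = 1..23: Σi = 276.
Total = (3)·276 + (5)·23 = 943.

943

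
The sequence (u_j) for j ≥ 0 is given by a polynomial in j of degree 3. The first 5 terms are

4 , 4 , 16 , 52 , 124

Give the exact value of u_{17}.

9796

1st diffs: 0, 12, 36, 72.
2nd diffs: 12, 24, 36.
3rd diffs: 12, 12 (constant).
So u_j = 2j^3 - 2j + 4.
Evaluating at j = 17 gives u_{17} = 9796.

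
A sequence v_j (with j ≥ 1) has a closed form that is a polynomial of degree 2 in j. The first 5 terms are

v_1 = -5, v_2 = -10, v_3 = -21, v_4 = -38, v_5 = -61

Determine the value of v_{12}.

1st diffs: -5, -11, -17, -23.
2nd diffs: -6, -6, -6 (constant).
Newton forward-difference form: v_j = -5 + (-5)·C(j-1,1) + (-6)·C(j-1,2).
At j = 12: j-1 = 11, so v_{12} = -5 - 55 - 330 = -390.

-390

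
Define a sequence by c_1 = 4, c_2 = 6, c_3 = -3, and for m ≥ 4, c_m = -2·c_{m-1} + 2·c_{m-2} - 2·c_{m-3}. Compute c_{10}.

Applying the relation repeatedly:
c_4 = 10; c_5 = -38; c_6 = 102; c_7 = -300; c_8 = 880; c_9 = -2564; c_{10} = 7488.

7488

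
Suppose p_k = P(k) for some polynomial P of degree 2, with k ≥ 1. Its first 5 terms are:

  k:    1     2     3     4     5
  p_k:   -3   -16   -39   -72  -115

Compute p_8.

1st diffs: -13, -23, -33, -43.
2nd diffs: -10, -10, -10 (constant).
Newton forward-difference form: p_k = -3 + (-13)·C(k-1,1) + (-10)·C(k-1,2).
At k = 8: k-1 = 7, so p_8 = -3 - 91 - 210 = -304.

-304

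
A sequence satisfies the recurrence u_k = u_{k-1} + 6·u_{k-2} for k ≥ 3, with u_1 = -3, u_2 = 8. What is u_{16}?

5850974

u_3 = -10, u_4 = 38, u_5 = -22, …, u_{13} = 198650, u_{14} = 665582, u_{15} = 1857482, u_{16} = 5850974.
(Characteristic roots are 3 and -2.)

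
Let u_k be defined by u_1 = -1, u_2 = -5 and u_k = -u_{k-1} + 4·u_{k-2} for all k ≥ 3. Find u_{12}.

-26229

Applying the relation repeatedly:
u_3 = 1  u_4 = -21  u_5 = 25  u_6 = -109  u_7 = 209  u_8 = -645  u_9 = 1481  u_{10} = -4061  u_{11} = 9985  u_{12} = -26229.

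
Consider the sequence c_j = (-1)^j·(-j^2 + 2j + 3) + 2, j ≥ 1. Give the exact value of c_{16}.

(-1)^16 = 1; -j^2 + 2j + 3 at j=16 is -221; so c_{16} = -219.

-219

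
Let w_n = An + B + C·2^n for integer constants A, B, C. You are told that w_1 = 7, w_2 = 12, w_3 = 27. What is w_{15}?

163767

Plug in n = 1, 2, 3: A + B + 2C = 7; 2A + B + 4C = 12; 3A + B + 8C = 27.
Subtracting the first from the second: A + 2C = 5.
Subtracting the second from the third: A + 4C = 15.
Solving: C = 5, A = -5, then B = 2.
Therefore w_{15} = -75 + 2 + 5·32768 = 163767.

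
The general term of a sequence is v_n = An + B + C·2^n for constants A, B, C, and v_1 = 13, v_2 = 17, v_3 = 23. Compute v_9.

Write the equations: A + B + 2C = 13; 2A + B + 4C = 17; 3A + B + 8C = 23.
Subtracting the first from the second: A + 2C = 4.
Subtracting the second from the third: A + 4C = 6.
Solving: C = 1, A = 2, then B = 9.
Hence v_9 = 2·9 + 9 + 1·512 = 539.

539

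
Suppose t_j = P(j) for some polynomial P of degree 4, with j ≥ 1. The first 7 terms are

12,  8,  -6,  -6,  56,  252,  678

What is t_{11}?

7442

1st diffs: -4, -14, 0, 62, 196, 426.
2nd diffs: -10, 14, 62, 134, 230.
3rd diffs: 24, 48, 72, 96.
4th diffs: 24, 24, 24 (constant).
Newton forward-difference form: t_j = 12 + (-4)·C(j-1,1) + (-10)·C(j-1,2) + 24·C(j-1,3) + 24·C(j-1,4).
At j = 11: j-1 = 10, so t_{11} = 12 - 40 - 450 + 2880 + 5040 = 7442.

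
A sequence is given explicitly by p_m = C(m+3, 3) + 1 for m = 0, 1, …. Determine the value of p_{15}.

817

C(18, 3) = 816, so p_{15} = 817.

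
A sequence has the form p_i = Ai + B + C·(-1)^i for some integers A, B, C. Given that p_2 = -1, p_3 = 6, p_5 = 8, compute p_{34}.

31

The three given values yield: 2A + B + C = -1; 3A + B - C = 6; 5A + B - C = 8.
Subtracting the first from the second: A - 2C = 7.
Subtracting the second from the third: 2A = 2.
Solving: C = -3, A = 1, then B = 0.
Therefore p_{34} = 34 + 0 + (-3)·1 = 31.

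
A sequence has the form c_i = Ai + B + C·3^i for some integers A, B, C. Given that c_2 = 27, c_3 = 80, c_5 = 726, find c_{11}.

531432

At i = 2, 3, 5: 2A + B + 9C = 27; 3A + B + 27C = 80; 5A + B + 243C = 726.
Subtracting the first from the second: A + 18C = 53.
Subtracting the second from the third: 2A + 216C = 646.
Solving: C = 3, A = -1, then B = 2.
So c_i = -1·i + 2 + 3·3^i; at i=11 this is 531432.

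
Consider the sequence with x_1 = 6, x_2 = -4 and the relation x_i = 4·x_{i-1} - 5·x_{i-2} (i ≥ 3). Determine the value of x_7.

Applying the relation repeatedly:
x_3 = -46  x_4 = -164  x_5 = -426  x_6 = -884  x_7 = -1406.

-1406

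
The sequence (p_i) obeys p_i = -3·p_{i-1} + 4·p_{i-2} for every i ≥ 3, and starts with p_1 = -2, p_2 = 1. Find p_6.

p_3 = -11, p_4 = 37, p_5 = -155, p_6 = 613.
(Characteristic roots are 1 and -4.)

613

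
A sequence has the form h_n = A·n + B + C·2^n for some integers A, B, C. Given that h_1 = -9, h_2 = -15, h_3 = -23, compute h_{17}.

Plug in n = 1, 2, 3: A + B + 2C = -9; 2A + B + 4C = -15; 3A + B + 8C = -23.
Subtracting the first from the second: A + 2C = -6.
Subtracting the second from the third: A + 4C = -8.
Solving: C = -1, A = -4, then B = -3.
So h_n = -4·n + (-3) + (-1)·2^n; at n=17 this is -131143.

-131143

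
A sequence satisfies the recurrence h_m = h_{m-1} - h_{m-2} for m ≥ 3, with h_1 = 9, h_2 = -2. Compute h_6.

11

Applying the relation repeatedly:
h_3 = -11; h_4 = -9; h_5 = 2; h_6 = 11.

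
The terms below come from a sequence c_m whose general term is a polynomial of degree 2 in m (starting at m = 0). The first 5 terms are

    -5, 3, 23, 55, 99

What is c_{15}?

1375

1st diffs: 8, 20, 32, 44.
2nd diffs: 12, 12, 12 (constant).
Newton forward-difference form: c_m = -5 + 8·C(m,1) + 12·C(m,2).
At m = 15: m = 15, so c_{15} = -5 + 120 + 1260 = 1375.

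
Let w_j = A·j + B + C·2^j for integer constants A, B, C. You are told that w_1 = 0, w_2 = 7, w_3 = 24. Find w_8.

The three given values yield: A + B + 2C = 0; 2A + B + 4C = 7; 3A + B + 8C = 24.
Subtracting the first from the second: A + 2C = 7.
Subtracting the second from the third: A + 4C = 17.
Solving: C = 5, A = -3, then B = -7.
Therefore w_8 = -24 + (-7) + 5·256 = 1249.

1249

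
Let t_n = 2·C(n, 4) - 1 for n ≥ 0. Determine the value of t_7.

C(7, 4) = 35, so t_7 = 69.

69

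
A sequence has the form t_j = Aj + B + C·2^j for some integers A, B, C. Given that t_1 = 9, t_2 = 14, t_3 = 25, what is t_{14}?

49142

Plug in j = 1, 2, 3: A + B + 2C = 9; 2A + B + 4C = 14; 3A + B + 8C = 25.
Subtracting the first from the second: A + 2C = 5.
Subtracting the second from the third: A + 4C = 11.
Solving: C = 3, A = -1, then B = 4.
So t_j = -1·j + 4 + 3·2^j; at j=14 this is 49142.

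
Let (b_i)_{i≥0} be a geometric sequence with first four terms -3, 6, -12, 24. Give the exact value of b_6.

-192

Common ratio r = -2.
b_i = (-3)·(-2)^(i-0).
b_6 = (-3)·(-2)^6 = -192.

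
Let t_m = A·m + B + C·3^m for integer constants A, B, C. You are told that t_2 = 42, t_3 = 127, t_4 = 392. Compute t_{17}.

At m = 2, 3, 4: 2A + B + 9C = 42; 3A + B + 27C = 127; 4A + B + 81C = 392.
Subtracting the first from the second: A + 18C = 85.
Subtracting the second from the third: A + 54C = 265.
Solving: C = 5, A = -5, then B = 7.
Hence t_{17} = -5·17 + 7 + 5·129140163 = 645700737.

645700737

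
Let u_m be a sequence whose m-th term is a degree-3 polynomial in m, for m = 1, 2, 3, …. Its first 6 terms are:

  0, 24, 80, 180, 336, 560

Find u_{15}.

1st diffs: 24, 56, 100, 156, 224.
2nd diffs: 32, 44, 56, 68.
3rd diffs: 12, 12, 12 (constant).
So u_m = 2m^3 + 4m^2 - 2m - 4.
Evaluating at m = 15 gives u_{15} = 7616.

7616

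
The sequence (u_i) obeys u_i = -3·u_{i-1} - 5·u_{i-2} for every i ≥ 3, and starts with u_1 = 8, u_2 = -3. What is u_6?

Compute successive terms:
u_3 = -31  u_4 = 108  u_5 = -169  u_6 = -33.

-33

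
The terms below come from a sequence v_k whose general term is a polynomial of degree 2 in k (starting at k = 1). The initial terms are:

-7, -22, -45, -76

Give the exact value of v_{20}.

1st diffs: -15, -23, -31.
2nd diffs: -8, -8 (constant).
Newton forward-difference form: v_k = -7 + (-15)·C(k-1,1) + (-8)·C(k-1,2).
At k = 20: k-1 = 19, so v_{20} = -7 - 285 - 1368 = -1660.

-1660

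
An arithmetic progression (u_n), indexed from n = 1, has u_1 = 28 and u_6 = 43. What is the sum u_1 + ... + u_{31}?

Common difference d = (43 - 28) / (6 - 1) = 3.
u_n = 28 + (n - 1)·3.
u_{31} = 118; S = 31·(28 + 118)/2 = 2263.

2263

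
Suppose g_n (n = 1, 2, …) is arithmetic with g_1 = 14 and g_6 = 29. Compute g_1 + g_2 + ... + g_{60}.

Common difference d = (29 - 14) / (6 - 1) = 3.
g_n = 14 + (n - 1)·3.
g_{60} = 191; S = 60·(14 + 191)/2 = 6150.

6150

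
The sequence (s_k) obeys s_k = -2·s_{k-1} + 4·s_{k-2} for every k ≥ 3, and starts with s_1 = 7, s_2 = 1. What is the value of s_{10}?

-66560

s_3 = 26;  s_4 = -48;  s_5 = 200;  s_6 = -592;  s_7 = 1984;  s_8 = -6336;  s_9 = 20608;  s_{10} = -66560.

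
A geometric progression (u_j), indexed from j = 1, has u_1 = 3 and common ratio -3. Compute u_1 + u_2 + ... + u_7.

u_j = 3·(-3)^(j-1).
S = 3·((-3)^7 - 1)/(-3 - 1) = 3·(-2187 - 1)/(-4) = 1641.

1641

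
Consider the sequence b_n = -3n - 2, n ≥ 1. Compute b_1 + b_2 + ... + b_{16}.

-440

Over n = 1..16: Σn = 136.
Total = (-3)·136 + (-2)·16 = -440.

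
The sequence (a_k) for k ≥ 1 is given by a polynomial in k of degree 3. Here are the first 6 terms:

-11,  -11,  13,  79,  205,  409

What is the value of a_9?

1st diffs: 0, 24, 66, 126, 204.
2nd diffs: 24, 42, 60, 78.
3rd diffs: 18, 18, 18 (constant).
Newton forward-difference form: a_k = -11 + 24·C(k-1,2) + 18·C(k-1,3).
At k = 9: k-1 = 8, so a_9 = -11 + 672 + 1008 = 1669.

1669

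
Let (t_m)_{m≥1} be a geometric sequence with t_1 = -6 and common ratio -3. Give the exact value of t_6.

1458

t_m = (-6)·(-3)^(m-1).
t_6 = (-6)·(-3)^5 = 1458.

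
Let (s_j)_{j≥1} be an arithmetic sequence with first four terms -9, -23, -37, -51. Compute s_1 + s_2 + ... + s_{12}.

-1032

Common difference d = -14.
s_j = -9 + (j - 1)·(-14).
s_{12} = -163; S = 12·(-9 + (-163))/2 = -1032.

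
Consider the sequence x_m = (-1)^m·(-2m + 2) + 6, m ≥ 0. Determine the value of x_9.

(-1)^9 = -1; -2m + 2 at m=9 is -16; so x_9 = 22.

22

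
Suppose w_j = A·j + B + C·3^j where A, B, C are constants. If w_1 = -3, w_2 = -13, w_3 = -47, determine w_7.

Plug in j = 1, 2, 3: A + B + 3C = -3; 2A + B + 9C = -13; 3A + B + 27C = -47.
Subtracting the first from the second: A + 6C = -10.
Subtracting the second from the third: A + 18C = -34.
Solving: C = -2, A = 2, then B = 1.
Therefore w_7 = 14 + 1 + (-2)·2187 = -4359.

-4359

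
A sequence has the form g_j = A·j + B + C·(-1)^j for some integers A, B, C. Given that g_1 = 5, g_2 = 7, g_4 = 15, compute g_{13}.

The three given values yield: A + B - C = 5; 2A + B + C = 7; 4A + B + C = 15.
Subtracting the first from the second: A + 2C = 2.
Subtracting the second from the third: 2A = 8.
Solving: C = -1, A = 4, then B = 0.
Therefore g_{13} = 52 + 0 + (-1)·(-1) = 53.

53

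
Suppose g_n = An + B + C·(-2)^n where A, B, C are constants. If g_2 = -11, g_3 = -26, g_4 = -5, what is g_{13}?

-8240

The three given values yield: 2A + B + 4C = -11; 3A + B - 8C = -26; 4A + B + 16C = -5.
Subtracting the first from the second: A - 12C = -15.
Subtracting the second from the third: A + 24C = 21.
Solving: C = 1, A = -3, then B = -9.
Hence g_{13} = -3·13 + (-9) + 1·(-8192) = -8240.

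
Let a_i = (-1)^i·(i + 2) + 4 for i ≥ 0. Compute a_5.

(-1)^5 = -1; i + 2 at i=5 is 7; so a_5 = -3.

-3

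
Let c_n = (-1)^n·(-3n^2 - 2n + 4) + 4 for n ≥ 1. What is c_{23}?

(-1)^23 = -1; -3n^2 - 2n + 4 at n=23 is -1629; so c_{23} = 1633.

1633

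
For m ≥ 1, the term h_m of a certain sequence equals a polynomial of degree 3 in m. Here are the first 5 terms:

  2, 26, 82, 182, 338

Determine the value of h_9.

1762

1st diffs: 24, 56, 100, 156.
2nd diffs: 32, 44, 56.
3rd diffs: 12, 12 (constant).
So h_m = 2m^3 + 4m^2 - 2m - 2.
Evaluating at m = 9 gives h_9 = 1762.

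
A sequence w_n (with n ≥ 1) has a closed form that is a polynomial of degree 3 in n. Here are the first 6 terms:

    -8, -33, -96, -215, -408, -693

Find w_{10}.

1st diffs: -25, -63, -119, -193, -285.
2nd diffs: -38, -56, -74, -92.
3rd diffs: -18, -18, -18 (constant).
So w_n = -3n^3 - n^2 - n - 3.
Evaluating at n = 10 gives w_{10} = -3113.

-3113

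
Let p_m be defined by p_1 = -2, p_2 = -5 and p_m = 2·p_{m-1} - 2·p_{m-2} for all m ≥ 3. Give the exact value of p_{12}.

-32

Applying the relation repeatedly:
p_3 = -6  p_4 = -2  p_5 = 8  p_6 = 20  p_7 = 24  p_8 = 8  p_9 = -32  p_{10} = -80  p_{11} = -96  p_{12} = -32.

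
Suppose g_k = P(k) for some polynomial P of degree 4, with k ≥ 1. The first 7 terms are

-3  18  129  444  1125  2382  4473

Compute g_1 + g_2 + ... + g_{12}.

115596

1st diffs: 21, 111, 315, 681, 1257, 2091.
2nd diffs: 90, 204, 366, 576, 834.
3rd diffs: 114, 162, 210, 258.
4th diffs: 48, 48, 48 (constant).
Newton forward-difference form: g_k = -3 + 21·C(k-1,1) + 90·C(k-1,2) + 114·C(k-1,3) + 48·C(k-1,4).
Continuing: …, 7704, 12429, 19050, 28017, …, g_{12} = 39828.
Summing k = 1..12 (12 terms) gives 115596.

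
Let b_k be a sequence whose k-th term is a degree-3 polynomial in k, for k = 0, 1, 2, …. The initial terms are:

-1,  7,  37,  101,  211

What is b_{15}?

7889

1st diffs: 8, 30, 64, 110.
2nd diffs: 22, 34, 46.
3rd diffs: 12, 12 (constant).
Newton forward-difference form: b_k = -1 + 8·C(k,1) + 22·C(k,2) + 12·C(k,3).
At k = 15: k = 15, so b_{15} = -1 + 120 + 2310 + 5460 = 7889.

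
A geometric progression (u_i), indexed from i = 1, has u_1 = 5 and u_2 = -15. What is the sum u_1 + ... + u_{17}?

161425205

Common ratio r = -3.
u_i = 5·(-3)^(i-1).
S = 5·((-3)^17 - 1)/(-3 - 1) = 5·(-129140163 - 1)/(-4) = 161425205.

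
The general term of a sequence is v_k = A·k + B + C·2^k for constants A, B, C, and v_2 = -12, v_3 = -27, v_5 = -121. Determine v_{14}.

Plug in k = 2, 3, 5: 2A + B + 4C = -12; 3A + B + 8C = -27; 5A + B + 32C = -121.
Subtracting the first from the second: A + 4C = -15.
Subtracting the second from the third: 2A + 24C = -94.
Solving: C = -4, A = 1, then B = 2.
Hence v_{14} = 1·14 + 2 + (-4)·16384 = -65520.

-65520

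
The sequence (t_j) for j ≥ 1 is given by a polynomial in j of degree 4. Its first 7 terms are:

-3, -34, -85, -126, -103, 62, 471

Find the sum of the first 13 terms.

1st diffs: -31, -51, -41, 23, 165, 409.
2nd diffs: -20, 10, 64, 142, 244.
3rd diffs: 30, 54, 78, 102.
4th diffs: 24, 24, 24 (constant).
So t_j = j^4 - 5j^3 - 5j^2 + 4j + 2.
Continuing: …, 1250, 2549, 4542, 7427, …, t_{13} = 16785.
Summing j = 1..13 (13 terms) gives 44161.

44161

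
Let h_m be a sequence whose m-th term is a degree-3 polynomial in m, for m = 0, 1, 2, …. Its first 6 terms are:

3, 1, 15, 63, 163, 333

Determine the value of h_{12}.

4995

1st diffs: -2, 14, 48, 100, 170.
2nd diffs: 16, 34, 52, 70.
3rd diffs: 18, 18, 18 (constant).
Newton forward-difference form: h_m = 3 + (-2)·C(m,1) + 16·C(m,2) + 18·C(m,3).
At m = 12: m = 12, so h_{12} = 3 - 24 + 1056 + 3960 = 4995.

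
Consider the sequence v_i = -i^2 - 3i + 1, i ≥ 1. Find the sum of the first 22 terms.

-4532

Over i = 1..22: Σi = 253, Σi² = 3795.
Total = (-1)·3795 + (-3)·253 + (1)·22 = -4532.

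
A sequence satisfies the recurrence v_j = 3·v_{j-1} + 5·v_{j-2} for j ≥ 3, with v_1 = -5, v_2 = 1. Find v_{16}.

-2003372341

Compute successive terms:
v_3 = -22  v_4 = -61  v_5 = -293  …  v_{13} = -27184253  v_{14} = -113972039  v_{15} = -477837382  v_{16} = -2003372341.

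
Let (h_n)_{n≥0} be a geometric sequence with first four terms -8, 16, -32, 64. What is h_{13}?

Common ratio r = -2.
h_n = (-8)·(-2)^(n-0).
h_{13} = (-8)·(-2)^13 = 65536.

65536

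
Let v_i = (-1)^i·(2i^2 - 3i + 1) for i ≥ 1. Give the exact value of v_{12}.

253

(-1)^12 = 1; 2i^2 - 3i + 1 at i=12 is 253; so v_{12} = 253.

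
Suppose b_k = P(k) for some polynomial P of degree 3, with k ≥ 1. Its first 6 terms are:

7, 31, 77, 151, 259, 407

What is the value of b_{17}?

1st diffs: 24, 46, 74, 108, 148.
2nd diffs: 22, 28, 34, 40.
3rd diffs: 6, 6, 6 (constant).
Newton forward-difference form: b_k = 7 + 24·C(k-1,1) + 22·C(k-1,2) + 6·C(k-1,3).
At k = 17: k-1 = 16, so b_{17} = 7 + 384 + 2640 + 3360 = 6391.

6391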